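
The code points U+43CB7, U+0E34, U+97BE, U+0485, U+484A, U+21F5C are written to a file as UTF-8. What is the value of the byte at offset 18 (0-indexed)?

U+43CB7 → 4-byte form F1 83 B2 B7 at offsets 0–3.
U+0E34 → 3-byte form E0 B8 B4 at offsets 4–6.
U+97BE → 3-byte form E9 9E BE at offsets 7–9.
U+0485 → 2-byte form D2 85 at offsets 10–11.
U+484A → 3-byte form E4 A1 8A at offsets 12–14.
U+21F5C → 4-byte form F0 A1 BD 9C at offsets 15–18.
Offset 18 falls in char 6's range; it's byte 4 of F0 A1 BD 9C = 0x9C.

0x9C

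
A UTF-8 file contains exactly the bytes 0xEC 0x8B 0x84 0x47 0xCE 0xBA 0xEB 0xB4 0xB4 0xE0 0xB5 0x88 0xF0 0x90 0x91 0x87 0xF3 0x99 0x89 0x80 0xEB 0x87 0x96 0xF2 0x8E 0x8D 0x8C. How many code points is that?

9

Byte at offset 0: 0xEC = 11101100 → 3-byte char (#1). Advance 3.
Byte at offset 3: 0x47 = 01000111 → 1-byte char (#2). Advance 1.
Byte at offset 4: 0xCE = 11001110 → 2-byte char (#3). Advance 2.
Byte at offset 6: 0xEB = 11101011 → 3-byte char (#4). Advance 3.
Byte at offset 9: 0xE0 = 11100000 → 3-byte char (#5). Advance 3.
Byte at offset 12: 0xF0 = 11110000 → 4-byte char (#6). Advance 4.
Byte at offset 16: 0xF3 = 11110011 → 4-byte char (#7). Advance 4.
Byte at offset 20: 0xEB = 11101011 → 3-byte char (#8). Advance 3.
Byte at offset 23: 0xF2 = 11110010 → 4-byte char (#9). Advance 4.
Reached end at offset 27 after 9 code points.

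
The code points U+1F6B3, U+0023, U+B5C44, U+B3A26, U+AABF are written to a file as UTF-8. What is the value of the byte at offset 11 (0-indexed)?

U+1F6B3 → 4-byte form F0 9F 9A B3 at offsets 0–3.
U+0023 → 1-byte form 23 at offsets 4–4.
U+B5C44 → 4-byte form F2 B5 B1 84 at offsets 5–8.
U+B3A26 → 4-byte form F2 B3 A8 A6 at offsets 9–12.
Offset 11 falls in char 4's range; it's byte 3 of F2 B3 A8 A6 = 0xA8.

0xA8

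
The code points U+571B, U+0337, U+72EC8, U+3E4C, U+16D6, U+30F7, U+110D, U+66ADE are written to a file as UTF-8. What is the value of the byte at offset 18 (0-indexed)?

0xE1

U+571B → 3-byte form E5 9C 9B at offsets 0–2.
U+0337 → 2-byte form CC B7 at offsets 3–4.
U+72EC8 → 4-byte form F1 B2 BB 88 at offsets 5–8.
U+3E4C → 3-byte form E3 B9 8C at offsets 9–11.
U+16D6 → 3-byte form E1 9B 96 at offsets 12–14.
U+30F7 → 3-byte form E3 83 B7 at offsets 15–17.
U+110D → 3-byte form E1 84 8D at offsets 18–20.
Offset 18 falls in char 7's range; it's byte 1 of E1 84 8D = 0xE1.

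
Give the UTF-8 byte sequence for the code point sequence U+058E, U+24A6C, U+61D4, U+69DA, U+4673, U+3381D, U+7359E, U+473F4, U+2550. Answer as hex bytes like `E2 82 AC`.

U+058E: 2-byte form → D6 8E.
U+24A6C: 4-byte form → F0 A4 A9 AC.
U+61D4: 3-byte form → E6 87 94.
U+69DA: 3-byte form → E6 A7 9A.
U+4673: 3-byte form → E4 99 B3.
U+3381D: 4-byte form → F0 B3 A0 9D.
U+7359E: 4-byte form → F1 B3 96 9E.
U+473F4: 4-byte form → F1 87 8F B4.
U+2550: 3-byte form → E2 95 90.
Concatenated (30 bytes): D6 8E F0 A4 A9 AC E6 87 94 E6 A7 9A E4 99 B3 F0 B3 A0 9D F1 B3 96 9E F1 87 8F B4 E2 95 90.

D6 8E F0 A4 A9 AC E6 87 94 E6 A7 9A E4 99 B3 F0 B3 A0 9D F1 B3 96 9E F1 87 8F B4 E2 95 90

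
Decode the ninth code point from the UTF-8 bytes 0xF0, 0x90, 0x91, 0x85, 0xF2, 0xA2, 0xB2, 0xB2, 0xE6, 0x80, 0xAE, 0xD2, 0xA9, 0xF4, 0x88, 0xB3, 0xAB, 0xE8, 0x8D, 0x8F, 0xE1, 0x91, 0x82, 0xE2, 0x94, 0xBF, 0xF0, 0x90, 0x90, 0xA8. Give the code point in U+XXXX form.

Offset 0: leading byte 0xF0 = 11110000 → 4-byte char #1 = F0 90 91 85.
Offset 4: leading byte 0xF2 = 11110010 → 4-byte char #2 = F2 A2 B2 B2.
Offset 8: leading byte 0xE6 = 11100110 → 3-byte char #3 = E6 80 AE.
Offset 11: leading byte 0xD2 = 11010010 → 2-byte char #4 = D2 A9.
Offset 13: leading byte 0xF4 = 11110100 → 4-byte char #5 = F4 88 B3 AB.
Offset 17: leading byte 0xE8 = 11101000 → 3-byte char #6 = E8 8D 8F.
Offset 20: leading byte 0xE1 = 11100001 → 3-byte char #7 = E1 91 82.
Offset 23: leading byte 0xE2 = 11100010 → 3-byte char #8 = E2 94 BF.
Offset 26: leading byte 0xF0 = 11110000 → 4-byte char #9 = F0 90 90 A8.
Leading byte 0xF0 = 11110000 matches 11110xxx → 4-byte sequence.
Byte 1: 0xF0 = 11110000, payload 000 (3 bits).
Byte 2: 0x90 = 10010000 (10xxxxxx ✓), payload 010000.
Byte 3: 0x90 = 10010000 (10xxxxxx ✓), payload 010000.
Byte 4: 0xA8 = 10101000 (10xxxxxx ✓), payload 101000.
Concatenate: 000010000010000101000 = 0x10428 (21 bits → U+10428).

U+10428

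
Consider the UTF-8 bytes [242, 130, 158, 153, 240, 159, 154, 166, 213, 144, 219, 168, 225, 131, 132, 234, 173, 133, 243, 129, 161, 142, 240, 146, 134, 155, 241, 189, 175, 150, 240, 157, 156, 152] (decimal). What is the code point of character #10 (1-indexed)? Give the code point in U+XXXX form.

Offset 0: leading byte 0xF2 = 11110010 → 4-byte char #1 = F2 82 9E 99.
Offset 4: leading byte 0xF0 = 11110000 → 4-byte char #2 = F0 9F 9A A6.
Offset 8: leading byte 0xD5 = 11010101 → 2-byte char #3 = D5 90.
Offset 10: leading byte 0xDB = 11011011 → 2-byte char #4 = DB A8.
Offset 12: leading byte 0xE1 = 11100001 → 3-byte char #5 = E1 83 84.
Offset 15: leading byte 0xEA = 11101010 → 3-byte char #6 = EA AD 85.
Offset 18: leading byte 0xF3 = 11110011 → 4-byte char #7 = F3 81 A1 8E.
Offset 22: leading byte 0xF0 = 11110000 → 4-byte char #8 = F0 92 86 9B.
Offset 26: leading byte 0xF1 = 11110001 → 4-byte char #9 = F1 BD AF 96.
Offset 30: leading byte 0xF0 = 11110000 → 4-byte char #10 = F0 9D 9C 98.
Leading byte 0xF0 = 11110000 matches 11110xxx → 4-byte sequence.
Byte 1: 0xF0 = 11110000, payload 000 (3 bits).
Byte 2: 0x9D = 10011101 (10xxxxxx ✓), payload 011101.
Byte 3: 0x9C = 10011100 (10xxxxxx ✓), payload 011100.
Byte 4: 0x98 = 10011000 (10xxxxxx ✓), payload 011000.
Concatenate: 000011101011100011000 = 0x1D718 (21 bits → U+1D718).

U+1D718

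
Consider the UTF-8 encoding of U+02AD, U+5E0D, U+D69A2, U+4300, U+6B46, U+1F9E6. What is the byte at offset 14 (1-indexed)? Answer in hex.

1-indexed offset 14 is 0-indexed offset 13.
U+02AD → 2-byte form CA AD at offsets 0–1.
U+5E0D → 3-byte form E5 B8 8D at offsets 2–4.
U+D69A2 → 4-byte form F3 96 A6 A2 at offsets 5–8.
U+4300 → 3-byte form E4 8C 80 at offsets 9–11.
U+6B46 → 3-byte form E6 AD 86 at offsets 12–14.
Offset 13 falls in char 5's range; it's byte 2 of E6 AD 86 = 0xAD.

0xAD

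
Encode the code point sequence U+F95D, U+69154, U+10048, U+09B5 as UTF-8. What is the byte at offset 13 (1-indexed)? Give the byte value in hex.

0xA6

1-indexed offset 13 is 0-indexed offset 12.
U+F95D → 3-byte form EF A5 9D at offsets 0–2.
U+69154 → 4-byte form F1 A9 85 94 at offsets 3–6.
U+10048 → 4-byte form F0 90 81 88 at offsets 7–10.
U+09B5 → 3-byte form E0 A6 B5 at offsets 11–13.
Offset 12 falls in char 4's range; it's byte 2 of E0 A6 B5 = 0xA6.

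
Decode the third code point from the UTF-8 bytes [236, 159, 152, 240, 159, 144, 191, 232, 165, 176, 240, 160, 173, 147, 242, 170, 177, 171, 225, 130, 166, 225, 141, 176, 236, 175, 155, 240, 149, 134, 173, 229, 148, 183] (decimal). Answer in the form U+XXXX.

U+8970

Offset 0: leading byte 0xEC = 11101100 → 3-byte char #1 = EC 9F 98.
Offset 3: leading byte 0xF0 = 11110000 → 4-byte char #2 = F0 9F 90 BF.
Offset 7: leading byte 0xE8 = 11101000 → 3-byte char #3 = E8 A5 B0.
Leading byte 0xE8 = 11101000 matches 1110xxxx → 3-byte sequence.
Byte 1: 0xE8 = 11101000, payload 1000 (4 bits).
Byte 2: 0xA5 = 10100101 (10xxxxxx ✓), payload 100101.
Byte 3: 0xB0 = 10110000 (10xxxxxx ✓), payload 110000.
Concatenate: 1000100101110000 = 0x8970 (16 bits → U+8970).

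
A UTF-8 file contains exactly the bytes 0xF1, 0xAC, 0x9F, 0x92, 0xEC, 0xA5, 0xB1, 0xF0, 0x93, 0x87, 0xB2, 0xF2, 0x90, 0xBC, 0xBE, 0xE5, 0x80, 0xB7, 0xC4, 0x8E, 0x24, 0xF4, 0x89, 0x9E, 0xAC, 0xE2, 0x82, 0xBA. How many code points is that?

9

Byte at offset 0: 0xF1 = 11110001 → 4-byte char (#1). Advance 4.
Byte at offset 4: 0xEC = 11101100 → 3-byte char (#2). Advance 3.
Byte at offset 7: 0xF0 = 11110000 → 4-byte char (#3). Advance 4.
Byte at offset 11: 0xF2 = 11110010 → 4-byte char (#4). Advance 4.
Byte at offset 15: 0xE5 = 11100101 → 3-byte char (#5). Advance 3.
Byte at offset 18: 0xC4 = 11000100 → 2-byte char (#6). Advance 2.
Byte at offset 20: 0x24 = 00100100 → 1-byte char (#7). Advance 1.
Byte at offset 21: 0xF4 = 11110100 → 4-byte char (#8). Advance 4.
Byte at offset 25: 0xE2 = 11100010 → 3-byte char (#9). Advance 3.
Reached end at offset 28 after 9 code points.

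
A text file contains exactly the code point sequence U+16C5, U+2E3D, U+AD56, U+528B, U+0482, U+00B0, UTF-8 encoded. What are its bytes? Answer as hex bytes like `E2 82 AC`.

U+16C5: 3-byte form → E1 9B 85.
U+2E3D: 3-byte form → E2 B8 BD.
U+AD56: 3-byte form → EA B5 96.
U+528B: 3-byte form → E5 8A 8B.
U+0482: 2-byte form → D2 82.
U+00B0: 2-byte form → C2 B0.
Concatenated (16 bytes): E1 9B 85 E2 B8 BD EA B5 96 E5 8A 8B D2 82 C2 B0.

E1 9B 85 E2 B8 BD EA B5 96 E5 8A 8B D2 82 C2 B0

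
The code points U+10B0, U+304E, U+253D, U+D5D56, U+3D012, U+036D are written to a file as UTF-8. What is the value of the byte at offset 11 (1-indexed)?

0x95

1-indexed offset 11 is 0-indexed offset 10.
U+10B0 → 3-byte form E1 82 B0 at offsets 0–2.
U+304E → 3-byte form E3 81 8E at offsets 3–5.
U+253D → 3-byte form E2 94 BD at offsets 6–8.
U+D5D56 → 4-byte form F3 95 B5 96 at offsets 9–12.
Offset 10 falls in char 4's range; it's byte 2 of F3 95 B5 96 = 0x95.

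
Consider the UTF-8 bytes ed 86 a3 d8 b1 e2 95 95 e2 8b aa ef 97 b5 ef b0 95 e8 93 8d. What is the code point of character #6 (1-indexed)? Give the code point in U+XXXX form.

Offset 0: leading byte 0xED = 11101101 → 3-byte char #1 = ED 86 A3.
Offset 3: leading byte 0xD8 = 11011000 → 2-byte char #2 = D8 B1.
Offset 5: leading byte 0xE2 = 11100010 → 3-byte char #3 = E2 95 95.
Offset 8: leading byte 0xE2 = 11100010 → 3-byte char #4 = E2 8B AA.
Offset 11: leading byte 0xEF = 11101111 → 3-byte char #5 = EF 97 B5.
Offset 14: leading byte 0xEF = 11101111 → 3-byte char #6 = EF B0 95.
Leading byte 0xEF = 11101111 matches 1110xxxx → 3-byte sequence.
Byte 1: 0xEF = 11101111, payload 1111 (4 bits).
Byte 2: 0xB0 = 10110000 (10xxxxxx ✓), payload 110000.
Byte 3: 0x95 = 10010101 (10xxxxxx ✓), payload 010101.
Concatenate: 1111110000010101 = 0xFC15 (16 bits → U+FC15).

U+FC15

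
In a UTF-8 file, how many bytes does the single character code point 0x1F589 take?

4

U+1F589 = 0x1F589. UTF-8 uses 1 byte below 0x80, 2 below 0x800, 3 below 0x10000, 4 up to 0x10FFFF. 0x1F589 is in U+10000–U+10FFFF → 4 bytes.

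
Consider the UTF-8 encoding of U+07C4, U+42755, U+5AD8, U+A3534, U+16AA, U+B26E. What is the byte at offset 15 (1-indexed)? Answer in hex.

1-indexed offset 15 is 0-indexed offset 14.
U+07C4 → 2-byte form DF 84 at offsets 0–1.
U+42755 → 4-byte form F1 82 9D 95 at offsets 2–5.
U+5AD8 → 3-byte form E5 AB 98 at offsets 6–8.
U+A3534 → 4-byte form F2 A3 94 B4 at offsets 9–12.
U+16AA → 3-byte form E1 9A AA at offsets 13–15.
Offset 14 falls in char 5's range; it's byte 2 of E1 9A AA = 0x9A.

0x9A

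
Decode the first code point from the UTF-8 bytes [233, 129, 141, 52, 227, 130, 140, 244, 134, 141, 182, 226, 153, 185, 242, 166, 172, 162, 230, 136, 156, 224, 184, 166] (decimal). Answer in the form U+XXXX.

Offset 0: leading byte 0xE9 = 11101001 → 3-byte char #1 = E9 81 8D.
Leading byte 0xE9 = 11101001 matches 1110xxxx → 3-byte sequence.
Byte 1: 0xE9 = 11101001, payload 1001 (4 bits).
Byte 2: 0x81 = 10000001 (10xxxxxx ✓), payload 000001.
Byte 3: 0x8D = 10001101 (10xxxxxx ✓), payload 001101.
Concatenate: 1001000001001101 = 0x904D (16 bits → U+904D).

U+904D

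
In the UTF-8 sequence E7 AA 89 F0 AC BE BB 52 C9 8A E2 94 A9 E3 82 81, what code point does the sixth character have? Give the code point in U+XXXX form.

U+3081

Offset 0: leading byte 0xE7 = 11100111 → 3-byte char #1 = E7 AA 89.
Offset 3: leading byte 0xF0 = 11110000 → 4-byte char #2 = F0 AC BE BB.
Offset 7: leading byte 0x52 = 01010010 → 1-byte char #3 = 52.
Offset 8: leading byte 0xC9 = 11001001 → 2-byte char #4 = C9 8A.
Offset 10: leading byte 0xE2 = 11100010 → 3-byte char #5 = E2 94 A9.
Offset 13: leading byte 0xE3 = 11100011 → 3-byte char #6 = E3 82 81.
Leading byte 0xE3 = 11100011 matches 1110xxxx → 3-byte sequence.
Byte 1: 0xE3 = 11100011, payload 0011 (4 bits).
Byte 2: 0x82 = 10000010 (10xxxxxx ✓), payload 000010.
Byte 3: 0x81 = 10000001 (10xxxxxx ✓), payload 000001.
Concatenate: 0011000010000001 = 0x3081 (16 bits → U+3081).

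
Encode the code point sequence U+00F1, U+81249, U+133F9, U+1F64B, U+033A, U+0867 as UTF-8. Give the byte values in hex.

C3 B1 F2 81 89 89 F0 93 8F B9 F0 9F 99 8B CC BA E0 A1 A7

U+00F1: 2-byte form → C3 B1.
U+81249: 4-byte form → F2 81 89 89.
U+133F9: 4-byte form → F0 93 8F B9.
U+1F64B: 4-byte form → F0 9F 99 8B.
U+033A: 2-byte form → CC BA.
U+0867: 3-byte form → E0 A1 A7.
Concatenated (19 bytes): C3 B1 F2 81 89 89 F0 93 8F B9 F0 9F 99 8B CC BA E0 A1 A7.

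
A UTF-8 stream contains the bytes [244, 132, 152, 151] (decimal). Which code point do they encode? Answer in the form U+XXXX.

U+104617

Leading byte 0xF4 = 11110100 matches 11110xxx → 4-byte sequence.
Byte 1: 0xF4 = 11110100, payload 100 (3 bits).
Byte 2: 0x84 = 10000100 (10xxxxxx ✓), payload 000100.
Byte 3: 0x98 = 10011000 (10xxxxxx ✓), payload 011000.
Byte 4: 0x97 = 10010111 (10xxxxxx ✓), payload 010111.
Concatenate: 100000100011000010111 = 0x104617 (21 bits → U+104617).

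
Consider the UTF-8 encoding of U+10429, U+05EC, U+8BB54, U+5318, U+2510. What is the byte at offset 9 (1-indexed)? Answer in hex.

1-indexed offset 9 is 0-indexed offset 8.
U+10429 → 4-byte form F0 90 90 A9 at offsets 0–3.
U+05EC → 2-byte form D7 AC at offsets 4–5.
U+8BB54 → 4-byte form F2 8B AD 94 at offsets 6–9.
Offset 8 falls in char 3's range; it's byte 3 of F2 8B AD 94 = 0xAD.

0xAD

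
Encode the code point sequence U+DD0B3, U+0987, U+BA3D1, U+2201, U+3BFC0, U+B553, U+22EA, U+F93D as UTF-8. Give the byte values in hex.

F3 9D 82 B3 E0 A6 87 F2 BA 8F 91 E2 88 81 F0 BB BF 80 EB 95 93 E2 8B AA EF A4 BD

U+DD0B3: 4-byte form → F3 9D 82 B3.
U+0987: 3-byte form → E0 A6 87.
U+BA3D1: 4-byte form → F2 BA 8F 91.
U+2201: 3-byte form → E2 88 81.
U+3BFC0: 4-byte form → F0 BB BF 80.
U+B553: 3-byte form → EB 95 93.
U+22EA: 3-byte form → E2 8B AA.
U+F93D: 3-byte form → EF A4 BD.
Concatenated (27 bytes): F3 9D 82 B3 E0 A6 87 F2 BA 8F 91 E2 88 81 F0 BB BF 80 EB 95 93 E2 8B AA EF A4 BD.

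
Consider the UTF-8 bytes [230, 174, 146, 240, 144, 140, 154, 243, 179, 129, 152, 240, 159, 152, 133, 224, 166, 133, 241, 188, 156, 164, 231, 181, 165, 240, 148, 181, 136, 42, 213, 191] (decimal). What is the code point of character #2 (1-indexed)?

Offset 0: leading byte 0xE6 = 11100110 → 3-byte char #1 = E6 AE 92.
Offset 3: leading byte 0xF0 = 11110000 → 4-byte char #2 = F0 90 8C 9A.
Leading byte 0xF0 = 11110000 matches 11110xxx → 4-byte sequence.
Byte 1: 0xF0 = 11110000, payload 000 (3 bits).
Byte 2: 0x90 = 10010000 (10xxxxxx ✓), payload 010000.
Byte 3: 0x8C = 10001100 (10xxxxxx ✓), payload 001100.
Byte 4: 0x9A = 10011010 (10xxxxxx ✓), payload 011010.
Concatenate: 000010000001100011010 = 0x1031A (21 bits → U+1031A).

U+1031A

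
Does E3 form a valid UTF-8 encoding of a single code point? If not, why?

invalid (sequence truncated)

Leading byte 0xE3 = 11100011 → 3-byte form, but only 1 byte is present.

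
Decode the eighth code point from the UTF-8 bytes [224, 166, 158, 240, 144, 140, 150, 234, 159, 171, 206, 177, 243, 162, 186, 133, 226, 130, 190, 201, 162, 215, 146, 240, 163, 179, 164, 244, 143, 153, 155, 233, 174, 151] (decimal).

U+05D2

Offset 0: leading byte 0xE0 = 11100000 → 3-byte char #1 = E0 A6 9E.
Offset 3: leading byte 0xF0 = 11110000 → 4-byte char #2 = F0 90 8C 96.
Offset 7: leading byte 0xEA = 11101010 → 3-byte char #3 = EA 9F AB.
Offset 10: leading byte 0xCE = 11001110 → 2-byte char #4 = CE B1.
Offset 12: leading byte 0xF3 = 11110011 → 4-byte char #5 = F3 A2 BA 85.
Offset 16: leading byte 0xE2 = 11100010 → 3-byte char #6 = E2 82 BE.
Offset 19: leading byte 0xC9 = 11001001 → 2-byte char #7 = C9 A2.
Offset 21: leading byte 0xD7 = 11010111 → 2-byte char #8 = D7 92.
Leading byte 0xD7 = 11010111 matches 110xxxxx → 2-byte sequence.
Byte 1: 0xD7 = 11010111, payload 10111 (5 bits).
Byte 2: 0x92 = 10010010 (10xxxxxx ✓), payload 010010.
Concatenate: 10111010010 = 0x5D2 (11 bits → U+05D2).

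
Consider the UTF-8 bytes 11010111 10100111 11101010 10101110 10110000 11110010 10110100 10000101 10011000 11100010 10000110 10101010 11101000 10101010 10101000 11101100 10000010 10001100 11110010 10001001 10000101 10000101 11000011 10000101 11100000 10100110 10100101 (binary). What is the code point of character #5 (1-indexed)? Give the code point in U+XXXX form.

U+8AA8

Offset 0: leading byte 0xD7 = 11010111 → 2-byte char #1 = D7 A7.
Offset 2: leading byte 0xEA = 11101010 → 3-byte char #2 = EA AE B0.
Offset 5: leading byte 0xF2 = 11110010 → 4-byte char #3 = F2 B4 85 98.
Offset 9: leading byte 0xE2 = 11100010 → 3-byte char #4 = E2 86 AA.
Offset 12: leading byte 0xE8 = 11101000 → 3-byte char #5 = E8 AA A8.
Leading byte 0xE8 = 11101000 matches 1110xxxx → 3-byte sequence.
Byte 1: 0xE8 = 11101000, payload 1000 (4 bits).
Byte 2: 0xAA = 10101010 (10xxxxxx ✓), payload 101010.
Byte 3: 0xA8 = 10101000 (10xxxxxx ✓), payload 101000.
Concatenate: 1000101010101000 = 0x8AA8 (16 bits → U+8AA8).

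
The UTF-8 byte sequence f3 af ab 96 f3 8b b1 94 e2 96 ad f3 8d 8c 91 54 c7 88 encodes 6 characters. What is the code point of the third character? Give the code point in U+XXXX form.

U+25AD

Offset 0: leading byte 0xF3 = 11110011 → 4-byte char #1 = F3 AF AB 96.
Offset 4: leading byte 0xF3 = 11110011 → 4-byte char #2 = F3 8B B1 94.
Offset 8: leading byte 0xE2 = 11100010 → 3-byte char #3 = E2 96 AD.
Leading byte 0xE2 = 11100010 matches 1110xxxx → 3-byte sequence.
Byte 1: 0xE2 = 11100010, payload 0010 (4 bits).
Byte 2: 0x96 = 10010110 (10xxxxxx ✓), payload 010110.
Byte 3: 0xAD = 10101101 (10xxxxxx ✓), payload 101101.
Concatenate: 0010010110101101 = 0x25AD (16 bits → U+25AD).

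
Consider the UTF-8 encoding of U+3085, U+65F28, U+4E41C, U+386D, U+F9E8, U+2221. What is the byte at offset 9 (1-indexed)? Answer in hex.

0x8E

1-indexed offset 9 is 0-indexed offset 8.
U+3085 → 3-byte form E3 82 85 at offsets 0–2.
U+65F28 → 4-byte form F1 A5 BC A8 at offsets 3–6.
U+4E41C → 4-byte form F1 8E 90 9C at offsets 7–10.
Offset 8 falls in char 3's range; it's byte 2 of F1 8E 90 9C = 0x8E.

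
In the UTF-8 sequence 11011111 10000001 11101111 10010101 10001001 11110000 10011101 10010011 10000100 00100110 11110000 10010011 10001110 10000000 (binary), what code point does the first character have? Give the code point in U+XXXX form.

U+07C1

Offset 0: leading byte 0xDF = 11011111 → 2-byte char #1 = DF 81.
Leading byte 0xDF = 11011111 matches 110xxxxx → 2-byte sequence.
Byte 1: 0xDF = 11011111, payload 11111 (5 bits).
Byte 2: 0x81 = 10000001 (10xxxxxx ✓), payload 000001.
Concatenate: 11111000001 = 0x7C1 (11 bits → U+07C1).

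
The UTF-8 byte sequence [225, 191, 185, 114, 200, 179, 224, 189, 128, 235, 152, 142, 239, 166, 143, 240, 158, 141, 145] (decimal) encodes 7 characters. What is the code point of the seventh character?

U+1E351

Offset 0: leading byte 0xE1 = 11100001 → 3-byte char #1 = E1 BF B9.
Offset 3: leading byte 0x72 = 01110010 → 1-byte char #2 = 72.
Offset 4: leading byte 0xC8 = 11001000 → 2-byte char #3 = C8 B3.
Offset 6: leading byte 0xE0 = 11100000 → 3-byte char #4 = E0 BD 80.
Offset 9: leading byte 0xEB = 11101011 → 3-byte char #5 = EB 98 8E.
Offset 12: leading byte 0xEF = 11101111 → 3-byte char #6 = EF A6 8F.
Offset 15: leading byte 0xF0 = 11110000 → 4-byte char #7 = F0 9E 8D 91.
Leading byte 0xF0 = 11110000 matches 11110xxx → 4-byte sequence.
Byte 1: 0xF0 = 11110000, payload 000 (3 bits).
Byte 2: 0x9E = 10011110 (10xxxxxx ✓), payload 011110.
Byte 3: 0x8D = 10001101 (10xxxxxx ✓), payload 001101.
Byte 4: 0x91 = 10010001 (10xxxxxx ✓), payload 010001.
Concatenate: 000011110001101010001 = 0x1E351 (21 bits → U+1E351).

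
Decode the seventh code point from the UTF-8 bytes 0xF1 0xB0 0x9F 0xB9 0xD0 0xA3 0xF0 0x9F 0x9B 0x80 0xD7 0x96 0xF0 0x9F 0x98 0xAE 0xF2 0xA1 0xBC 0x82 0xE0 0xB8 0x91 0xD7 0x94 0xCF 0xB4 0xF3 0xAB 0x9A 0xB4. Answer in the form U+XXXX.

U+0E11

Offset 0: leading byte 0xF1 = 11110001 → 4-byte char #1 = F1 B0 9F B9.
Offset 4: leading byte 0xD0 = 11010000 → 2-byte char #2 = D0 A3.
Offset 6: leading byte 0xF0 = 11110000 → 4-byte char #3 = F0 9F 9B 80.
Offset 10: leading byte 0xD7 = 11010111 → 2-byte char #4 = D7 96.
Offset 12: leading byte 0xF0 = 11110000 → 4-byte char #5 = F0 9F 98 AE.
Offset 16: leading byte 0xF2 = 11110010 → 4-byte char #6 = F2 A1 BC 82.
Offset 20: leading byte 0xE0 = 11100000 → 3-byte char #7 = E0 B8 91.
Leading byte 0xE0 = 11100000 matches 1110xxxx → 3-byte sequence.
Byte 1: 0xE0 = 11100000, payload 0000 (4 bits).
Byte 2: 0xB8 = 10111000 (10xxxxxx ✓), payload 111000.
Byte 3: 0x91 = 10010001 (10xxxxxx ✓), payload 010001.
Concatenate: 0000111000010001 = 0xE11 (16 bits → U+0E11).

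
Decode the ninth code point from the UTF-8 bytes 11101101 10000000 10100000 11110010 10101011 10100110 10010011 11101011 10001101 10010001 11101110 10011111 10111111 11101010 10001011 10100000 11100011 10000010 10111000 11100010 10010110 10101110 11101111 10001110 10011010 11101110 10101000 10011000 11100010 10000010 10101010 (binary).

Offset 0: leading byte 0xED = 11101101 → 3-byte char #1 = ED 80 A0.
Offset 3: leading byte 0xF2 = 11110010 → 4-byte char #2 = F2 AB A6 93.
Offset 7: leading byte 0xEB = 11101011 → 3-byte char #3 = EB 8D 91.
Offset 10: leading byte 0xEE = 11101110 → 3-byte char #4 = EE 9F BF.
Offset 13: leading byte 0xEA = 11101010 → 3-byte char #5 = EA 8B A0.
Offset 16: leading byte 0xE3 = 11100011 → 3-byte char #6 = E3 82 B8.
Offset 19: leading byte 0xE2 = 11100010 → 3-byte char #7 = E2 96 AE.
Offset 22: leading byte 0xEF = 11101111 → 3-byte char #8 = EF 8E 9A.
Offset 25: leading byte 0xEE = 11101110 → 3-byte char #9 = EE A8 98.
Leading byte 0xEE = 11101110 matches 1110xxxx → 3-byte sequence.
Byte 1: 0xEE = 11101110, payload 1110 (4 bits).
Byte 2: 0xA8 = 10101000 (10xxxxxx ✓), payload 101000.
Byte 3: 0x98 = 10011000 (10xxxxxx ✓), payload 011000.
Concatenate: 1110101000011000 = 0xEA18 (16 bits → U+EA18).

U+EA18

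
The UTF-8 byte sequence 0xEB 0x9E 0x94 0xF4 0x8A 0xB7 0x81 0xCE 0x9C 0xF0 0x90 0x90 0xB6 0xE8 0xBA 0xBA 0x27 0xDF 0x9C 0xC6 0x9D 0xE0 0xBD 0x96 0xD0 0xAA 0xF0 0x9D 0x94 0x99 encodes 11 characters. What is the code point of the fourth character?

U+10436

Offset 0: leading byte 0xEB = 11101011 → 3-byte char #1 = EB 9E 94.
Offset 3: leading byte 0xF4 = 11110100 → 4-byte char #2 = F4 8A B7 81.
Offset 7: leading byte 0xCE = 11001110 → 2-byte char #3 = CE 9C.
Offset 9: leading byte 0xF0 = 11110000 → 4-byte char #4 = F0 90 90 B6.
Leading byte 0xF0 = 11110000 matches 11110xxx → 4-byte sequence.
Byte 1: 0xF0 = 11110000, payload 000 (3 bits).
Byte 2: 0x90 = 10010000 (10xxxxxx ✓), payload 010000.
Byte 3: 0x90 = 10010000 (10xxxxxx ✓), payload 010000.
Byte 4: 0xB6 = 10110110 (10xxxxxx ✓), payload 110110.
Concatenate: 000010000010000110110 = 0x10436 (21 bits → U+10436).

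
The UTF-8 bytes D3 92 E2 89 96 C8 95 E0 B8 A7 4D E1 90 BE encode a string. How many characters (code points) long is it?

Byte at offset 0: 0xD3 = 11010011 → 2-byte char (#1). Advance 2.
Byte at offset 2: 0xE2 = 11100010 → 3-byte char (#2). Advance 3.
Byte at offset 5: 0xC8 = 11001000 → 2-byte char (#3). Advance 2.
Byte at offset 7: 0xE0 = 11100000 → 3-byte char (#4). Advance 3.
Byte at offset 10: 0x4D = 01001101 → 1-byte char (#5). Advance 1.
Byte at offset 11: 0xE1 = 11100001 → 3-byte char (#6). Advance 3.
Reached end at offset 14 after 6 code points.

6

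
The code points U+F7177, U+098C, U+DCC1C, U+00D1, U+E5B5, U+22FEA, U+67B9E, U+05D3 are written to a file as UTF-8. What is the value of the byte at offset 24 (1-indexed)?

0x9E

1-indexed offset 24 is 0-indexed offset 23.
U+F7177 → 4-byte form F3 B7 85 B7 at offsets 0–3.
U+098C → 3-byte form E0 A6 8C at offsets 4–6.
U+DCC1C → 4-byte form F3 9C B0 9C at offsets 7–10.
U+00D1 → 2-byte form C3 91 at offsets 11–12.
U+E5B5 → 3-byte form EE 96 B5 at offsets 13–15.
U+22FEA → 4-byte form F0 A2 BF AA at offsets 16–19.
U+67B9E → 4-byte form F1 A7 AE 9E at offsets 20–23.
Offset 23 falls in char 7's range; it's byte 4 of F1 A7 AE 9E = 0x9E.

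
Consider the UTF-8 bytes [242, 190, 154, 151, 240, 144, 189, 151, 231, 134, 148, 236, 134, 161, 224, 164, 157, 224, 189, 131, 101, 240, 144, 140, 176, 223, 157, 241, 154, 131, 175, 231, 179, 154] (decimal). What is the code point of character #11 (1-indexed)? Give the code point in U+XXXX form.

U+7CDA

Offset 0: leading byte 0xF2 = 11110010 → 4-byte char #1 = F2 BE 9A 97.
Offset 4: leading byte 0xF0 = 11110000 → 4-byte char #2 = F0 90 BD 97.
Offset 8: leading byte 0xE7 = 11100111 → 3-byte char #3 = E7 86 94.
Offset 11: leading byte 0xEC = 11101100 → 3-byte char #4 = EC 86 A1.
Offset 14: leading byte 0xE0 = 11100000 → 3-byte char #5 = E0 A4 9D.
Offset 17: leading byte 0xE0 = 11100000 → 3-byte char #6 = E0 BD 83.
Offset 20: leading byte 0x65 = 01100101 → 1-byte char #7 = 65.
Offset 21: leading byte 0xF0 = 11110000 → 4-byte char #8 = F0 90 8C B0.
Offset 25: leading byte 0xDF = 11011111 → 2-byte char #9 = DF 9D.
Offset 27: leading byte 0xF1 = 11110001 → 4-byte char #10 = F1 9A 83 AF.
Offset 31: leading byte 0xE7 = 11100111 → 3-byte char #11 = E7 B3 9A.
Leading byte 0xE7 = 11100111 matches 1110xxxx → 3-byte sequence.
Byte 1: 0xE7 = 11100111, payload 0111 (4 bits).
Byte 2: 0xB3 = 10110011 (10xxxxxx ✓), payload 110011.
Byte 3: 0x9A = 10011010 (10xxxxxx ✓), payload 011010.
Concatenate: 0111110011011010 = 0x7CDA (16 bits → U+7CDA).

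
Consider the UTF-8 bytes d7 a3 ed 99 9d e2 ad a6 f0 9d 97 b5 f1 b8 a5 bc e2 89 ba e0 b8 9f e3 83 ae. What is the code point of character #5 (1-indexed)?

U+7897C

Offset 0: leading byte 0xD7 = 11010111 → 2-byte char #1 = D7 A3.
Offset 2: leading byte 0xED = 11101101 → 3-byte char #2 = ED 99 9D.
Offset 5: leading byte 0xE2 = 11100010 → 3-byte char #3 = E2 AD A6.
Offset 8: leading byte 0xF0 = 11110000 → 4-byte char #4 = F0 9D 97 B5.
Offset 12: leading byte 0xF1 = 11110001 → 4-byte char #5 = F1 B8 A5 BC.
Leading byte 0xF1 = 11110001 matches 11110xxx → 4-byte sequence.
Byte 1: 0xF1 = 11110001, payload 001 (3 bits).
Byte 2: 0xB8 = 10111000 (10xxxxxx ✓), payload 111000.
Byte 3: 0xA5 = 10100101 (10xxxxxx ✓), payload 100101.
Byte 4: 0xBC = 10111100 (10xxxxxx ✓), payload 111100.
Concatenate: 001111000100101111100 = 0x7897C (21 bits → U+7897C).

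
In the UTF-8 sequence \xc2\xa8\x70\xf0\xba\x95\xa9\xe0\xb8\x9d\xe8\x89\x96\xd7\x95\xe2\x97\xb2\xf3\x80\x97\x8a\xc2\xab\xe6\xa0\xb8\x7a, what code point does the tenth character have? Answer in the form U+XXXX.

Offset 0: leading byte 0xC2 = 11000010 → 2-byte char #1 = C2 A8.
Offset 2: leading byte 0x70 = 01110000 → 1-byte char #2 = 70.
Offset 3: leading byte 0xF0 = 11110000 → 4-byte char #3 = F0 BA 95 A9.
Offset 7: leading byte 0xE0 = 11100000 → 3-byte char #4 = E0 B8 9D.
Offset 10: leading byte 0xE8 = 11101000 → 3-byte char #5 = E8 89 96.
Offset 13: leading byte 0xD7 = 11010111 → 2-byte char #6 = D7 95.
Offset 15: leading byte 0xE2 = 11100010 → 3-byte char #7 = E2 97 B2.
Offset 18: leading byte 0xF3 = 11110011 → 4-byte char #8 = F3 80 97 8A.
Offset 22: leading byte 0xC2 = 11000010 → 2-byte char #9 = C2 AB.
Offset 24: leading byte 0xE6 = 11100110 → 3-byte char #10 = E6 A0 B8.
Leading byte 0xE6 = 11100110 matches 1110xxxx → 3-byte sequence.
Byte 1: 0xE6 = 11100110, payload 0110 (4 bits).
Byte 2: 0xA0 = 10100000 (10xxxxxx ✓), payload 100000.
Byte 3: 0xB8 = 10111000 (10xxxxxx ✓), payload 111000.
Concatenate: 0110100000111000 = 0x6838 (16 bits → U+6838).

U+6838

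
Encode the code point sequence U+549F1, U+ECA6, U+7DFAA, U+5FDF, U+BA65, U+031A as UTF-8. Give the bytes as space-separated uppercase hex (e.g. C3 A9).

F1 94 A7 B1 EE B2 A6 F1 BD BE AA E5 BF 9F EB A9 A5 CC 9A

U+549F1: 4-byte form → F1 94 A7 B1.
U+ECA6: 3-byte form → EE B2 A6.
U+7DFAA: 4-byte form → F1 BD BE AA.
U+5FDF: 3-byte form → E5 BF 9F.
U+BA65: 3-byte form → EB A9 A5.
U+031A: 2-byte form → CC 9A.
Concatenated (19 bytes): F1 94 A7 B1 EE B2 A6 F1 BD BE AA E5 BF 9F EB A9 A5 CC 9A.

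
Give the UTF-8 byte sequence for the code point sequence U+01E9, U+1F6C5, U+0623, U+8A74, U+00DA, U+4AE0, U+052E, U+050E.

C7 A9 F0 9F 9B 85 D8 A3 E8 A9 B4 C3 9A E4 AB A0 D4 AE D4 8E

U+01E9: 2-byte form → C7 A9.
U+1F6C5: 4-byte form → F0 9F 9B 85.
U+0623: 2-byte form → D8 A3.
U+8A74: 3-byte form → E8 A9 B4.
U+00DA: 2-byte form → C3 9A.
U+4AE0: 3-byte form → E4 AB A0.
U+052E: 2-byte form → D4 AE.
U+050E: 2-byte form → D4 8E.
Concatenated (20 bytes): C7 A9 F0 9F 9B 85 D8 A3 E8 A9 B4 C3 9A E4 AB A0 D4 AE D4 8E.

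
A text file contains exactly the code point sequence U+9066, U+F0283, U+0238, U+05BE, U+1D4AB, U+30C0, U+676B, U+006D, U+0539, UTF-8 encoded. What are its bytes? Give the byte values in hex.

E9 81 A6 F3 B0 8A 83 C8 B8 D6 BE F0 9D 92 AB E3 83 80 E6 9D AB 6D D4 B9

U+9066: 3-byte form → E9 81 A6.
U+F0283: 4-byte form → F3 B0 8A 83.
U+0238: 2-byte form → C8 B8.
U+05BE: 2-byte form → D6 BE.
U+1D4AB: 4-byte form → F0 9D 92 AB.
U+30C0: 3-byte form → E3 83 80.
U+676B: 3-byte form → E6 9D AB.
U+006D: 1-byte form → 6D.
U+0539: 2-byte form → D4 B9.
Concatenated (24 bytes): E9 81 A6 F3 B0 8A 83 C8 B8 D6 BE F0 9D 92 AB E3 83 80 E6 9D AB 6D D4 B9.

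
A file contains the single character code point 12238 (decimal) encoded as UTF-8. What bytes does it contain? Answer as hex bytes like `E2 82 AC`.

U+2FCE = 0x2FCE = 12238 decimal. In range U+0800–U+FFFF → 3-byte form: 1110xxxx 10xxxxxx 10xxxxxx.
Binary (16 bits): 0010111111001110.
Split 4+6+6: 0010 | 111111 | 001110.
Byte 1: 11100010 = 0xE2.
Byte 2: 10111111 = 0xBF.
Byte 3: 10001110 = 0x8E.

E2 BF 8E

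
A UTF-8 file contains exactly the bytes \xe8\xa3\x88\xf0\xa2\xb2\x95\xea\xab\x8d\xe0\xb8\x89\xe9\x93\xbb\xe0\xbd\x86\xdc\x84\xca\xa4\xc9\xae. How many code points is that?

Byte at offset 0: 0xE8 = 11101000 → 3-byte char (#1). Advance 3.
Byte at offset 3: 0xF0 = 11110000 → 4-byte char (#2). Advance 4.
Byte at offset 7: 0xEA = 11101010 → 3-byte char (#3). Advance 3.
Byte at offset 10: 0xE0 = 11100000 → 3-byte char (#4). Advance 3.
Byte at offset 13: 0xE9 = 11101001 → 3-byte char (#5). Advance 3.
Byte at offset 16: 0xE0 = 11100000 → 3-byte char (#6). Advance 3.
Byte at offset 19: 0xDC = 11011100 → 2-byte char (#7). Advance 2.
Byte at offset 21: 0xCA = 11001010 → 2-byte char (#8). Advance 2.
Byte at offset 23: 0xC9 = 11001001 → 2-byte char (#9). Advance 2.
Reached end at offset 25 after 9 code points.

9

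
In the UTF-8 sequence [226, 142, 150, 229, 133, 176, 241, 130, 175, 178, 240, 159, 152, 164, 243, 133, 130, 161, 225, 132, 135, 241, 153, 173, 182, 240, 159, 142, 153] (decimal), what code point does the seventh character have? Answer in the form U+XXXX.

U+59B76

Offset 0: leading byte 0xE2 = 11100010 → 3-byte char #1 = E2 8E 96.
Offset 3: leading byte 0xE5 = 11100101 → 3-byte char #2 = E5 85 B0.
Offset 6: leading byte 0xF1 = 11110001 → 4-byte char #3 = F1 82 AF B2.
Offset 10: leading byte 0xF0 = 11110000 → 4-byte char #4 = F0 9F 98 A4.
Offset 14: leading byte 0xF3 = 11110011 → 4-byte char #5 = F3 85 82 A1.
Offset 18: leading byte 0xE1 = 11100001 → 3-byte char #6 = E1 84 87.
Offset 21: leading byte 0xF1 = 11110001 → 4-byte char #7 = F1 99 AD B6.
Leading byte 0xF1 = 11110001 matches 11110xxx → 4-byte sequence.
Byte 1: 0xF1 = 11110001, payload 001 (3 bits).
Byte 2: 0x99 = 10011001 (10xxxxxx ✓), payload 011001.
Byte 3: 0xAD = 10101101 (10xxxxxx ✓), payload 101101.
Byte 4: 0xB6 = 10110110 (10xxxxxx ✓), payload 110110.
Concatenate: 001011001101101110110 = 0x59B76 (21 bits → U+59B76).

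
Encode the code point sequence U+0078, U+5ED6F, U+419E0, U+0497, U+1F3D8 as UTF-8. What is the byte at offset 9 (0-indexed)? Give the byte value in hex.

U+0078 → 1-byte form 78 at offsets 0–0.
U+5ED6F → 4-byte form F1 9E B5 AF at offsets 1–4.
U+419E0 → 4-byte form F1 81 A7 A0 at offsets 5–8.
U+0497 → 2-byte form D2 97 at offsets 9–10.
Offset 9 falls in char 4's range; it's byte 1 of D2 97 = 0xD2.

0xD2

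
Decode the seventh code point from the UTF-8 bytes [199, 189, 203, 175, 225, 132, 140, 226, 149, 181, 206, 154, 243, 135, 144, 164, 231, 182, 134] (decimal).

U+7D86

Offset 0: leading byte 0xC7 = 11000111 → 2-byte char #1 = C7 BD.
Offset 2: leading byte 0xCB = 11001011 → 2-byte char #2 = CB AF.
Offset 4: leading byte 0xE1 = 11100001 → 3-byte char #3 = E1 84 8C.
Offset 7: leading byte 0xE2 = 11100010 → 3-byte char #4 = E2 95 B5.
Offset 10: leading byte 0xCE = 11001110 → 2-byte char #5 = CE 9A.
Offset 12: leading byte 0xF3 = 11110011 → 4-byte char #6 = F3 87 90 A4.
Offset 16: leading byte 0xE7 = 11100111 → 3-byte char #7 = E7 B6 86.
Leading byte 0xE7 = 11100111 matches 1110xxxx → 3-byte sequence.
Byte 1: 0xE7 = 11100111, payload 0111 (4 bits).
Byte 2: 0xB6 = 10110110 (10xxxxxx ✓), payload 110110.
Byte 3: 0x86 = 10000110 (10xxxxxx ✓), payload 000110.
Concatenate: 0111110110000110 = 0x7D86 (16 bits → U+7D86).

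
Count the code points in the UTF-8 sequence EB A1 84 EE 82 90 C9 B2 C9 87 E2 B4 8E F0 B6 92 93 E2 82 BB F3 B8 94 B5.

Byte at offset 0: 0xEB = 11101011 → 3-byte char (#1). Advance 3.
Byte at offset 3: 0xEE = 11101110 → 3-byte char (#2). Advance 3.
Byte at offset 6: 0xC9 = 11001001 → 2-byte char (#3). Advance 2.
Byte at offset 8: 0xC9 = 11001001 → 2-byte char (#4). Advance 2.
Byte at offset 10: 0xE2 = 11100010 → 3-byte char (#5). Advance 3.
Byte at offset 13: 0xF0 = 11110000 → 4-byte char (#6). Advance 4.
Byte at offset 17: 0xE2 = 11100010 → 3-byte char (#7). Advance 3.
Byte at offset 20: 0xF3 = 11110011 → 4-byte char (#8). Advance 4.
Reached end at offset 24 after 8 code points.

8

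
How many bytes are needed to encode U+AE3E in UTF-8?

U+AE3E = 0xAE3E. UTF-8 uses 1 byte below 0x80, 2 below 0x800, 3 below 0x10000, 4 up to 0x10FFFF. 0xAE3E is in U+0800–U+FFFF → 3 bytes.

3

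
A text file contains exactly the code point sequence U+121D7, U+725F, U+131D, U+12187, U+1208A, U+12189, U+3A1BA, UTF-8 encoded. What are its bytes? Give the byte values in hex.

F0 92 87 97 E7 89 9F E1 8C 9D F0 92 86 87 F0 92 82 8A F0 92 86 89 F0 BA 86 BA

U+121D7: 4-byte form → F0 92 87 97.
U+725F: 3-byte form → E7 89 9F.
U+131D: 3-byte form → E1 8C 9D.
U+12187: 4-byte form → F0 92 86 87.
U+1208A: 4-byte form → F0 92 82 8A.
U+12189: 4-byte form → F0 92 86 89.
U+3A1BA: 4-byte form → F0 BA 86 BA.
Concatenated (26 bytes): F0 92 87 97 E7 89 9F E1 8C 9D F0 92 86 87 F0 92 82 8A F0 92 86 89 F0 BA 86 BA.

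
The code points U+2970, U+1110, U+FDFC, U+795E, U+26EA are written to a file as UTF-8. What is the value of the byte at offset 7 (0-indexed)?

0xB7

U+2970 → 3-byte form E2 A5 B0 at offsets 0–2.
U+1110 → 3-byte form E1 84 90 at offsets 3–5.
U+FDFC → 3-byte form EF B7 BC at offsets 6–8.
Offset 7 falls in char 3's range; it's byte 2 of EF B7 BC = 0xB7.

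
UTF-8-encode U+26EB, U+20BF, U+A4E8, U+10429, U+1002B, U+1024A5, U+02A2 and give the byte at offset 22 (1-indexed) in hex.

1-indexed offset 22 is 0-indexed offset 21.
U+26EB → 3-byte form E2 9B AB at offsets 0–2.
U+20BF → 3-byte form E2 82 BF at offsets 3–5.
U+A4E8 → 3-byte form EA 93 A8 at offsets 6–8.
U+10429 → 4-byte form F0 90 90 A9 at offsets 9–12.
U+1002B → 4-byte form F0 90 80 AB at offsets 13–16.
U+1024A5 → 4-byte form F4 82 92 A5 at offsets 17–20.
U+02A2 → 2-byte form CA A2 at offsets 21–22.
Offset 21 falls in char 7's range; it's byte 1 of CA A2 = 0xCA.

0xCA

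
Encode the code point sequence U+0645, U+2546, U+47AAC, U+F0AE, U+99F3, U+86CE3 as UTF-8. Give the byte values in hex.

D9 85 E2 95 86 F1 87 AA AC EF 82 AE E9 A7 B3 F2 86 B3 A3

U+0645: 2-byte form → D9 85.
U+2546: 3-byte form → E2 95 86.
U+47AAC: 4-byte form → F1 87 AA AC.
U+F0AE: 3-byte form → EF 82 AE.
U+99F3: 3-byte form → E9 A7 B3.
U+86CE3: 4-byte form → F2 86 B3 A3.
Concatenated (19 bytes): D9 85 E2 95 86 F1 87 AA AC EF 82 AE E9 A7 B3 F2 86 B3 A3.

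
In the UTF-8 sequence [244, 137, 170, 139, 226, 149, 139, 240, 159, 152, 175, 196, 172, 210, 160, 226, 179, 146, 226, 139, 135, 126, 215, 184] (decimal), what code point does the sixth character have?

Offset 0: leading byte 0xF4 = 11110100 → 4-byte char #1 = F4 89 AA 8B.
Offset 4: leading byte 0xE2 = 11100010 → 3-byte char #2 = E2 95 8B.
Offset 7: leading byte 0xF0 = 11110000 → 4-byte char #3 = F0 9F 98 AF.
Offset 11: leading byte 0xC4 = 11000100 → 2-byte char #4 = C4 AC.
Offset 13: leading byte 0xD2 = 11010010 → 2-byte char #5 = D2 A0.
Offset 15: leading byte 0xE2 = 11100010 → 3-byte char #6 = E2 B3 92.
Leading byte 0xE2 = 11100010 matches 1110xxxx → 3-byte sequence.
Byte 1: 0xE2 = 11100010, payload 0010 (4 bits).
Byte 2: 0xB3 = 10110011 (10xxxxxx ✓), payload 110011.
Byte 3: 0x92 = 10010010 (10xxxxxx ✓), payload 010010.
Concatenate: 0010110011010010 = 0x2CD2 (16 bits → U+2CD2).

U+2CD2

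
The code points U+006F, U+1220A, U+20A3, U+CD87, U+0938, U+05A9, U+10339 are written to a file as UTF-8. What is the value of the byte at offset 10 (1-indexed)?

1-indexed offset 10 is 0-indexed offset 9.
U+006F → 1-byte form 6F at offsets 0–0.
U+1220A → 4-byte form F0 92 88 8A at offsets 1–4.
U+20A3 → 3-byte form E2 82 A3 at offsets 5–7.
U+CD87 → 3-byte form EC B6 87 at offsets 8–10.
Offset 9 falls in char 4's range; it's byte 2 of EC B6 87 = 0xB6.

0xB6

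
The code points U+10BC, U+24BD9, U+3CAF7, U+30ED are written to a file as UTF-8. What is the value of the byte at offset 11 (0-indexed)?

0xE3

U+10BC → 3-byte form E1 82 BC at offsets 0–2.
U+24BD9 → 4-byte form F0 A4 AF 99 at offsets 3–6.
U+3CAF7 → 4-byte form F0 BC AB B7 at offsets 7–10.
U+30ED → 3-byte form E3 83 AD at offsets 11–13.
Offset 11 falls in char 4's range; it's byte 1 of E3 83 AD = 0xE3.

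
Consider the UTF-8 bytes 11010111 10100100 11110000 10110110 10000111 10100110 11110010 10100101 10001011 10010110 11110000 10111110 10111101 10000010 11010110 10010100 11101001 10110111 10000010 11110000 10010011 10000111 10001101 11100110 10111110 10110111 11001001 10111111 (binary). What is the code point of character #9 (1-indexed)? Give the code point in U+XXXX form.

U+027F

Offset 0: leading byte 0xD7 = 11010111 → 2-byte char #1 = D7 A4.
Offset 2: leading byte 0xF0 = 11110000 → 4-byte char #2 = F0 B6 87 A6.
Offset 6: leading byte 0xF2 = 11110010 → 4-byte char #3 = F2 A5 8B 96.
Offset 10: leading byte 0xF0 = 11110000 → 4-byte char #4 = F0 BE BD 82.
Offset 14: leading byte 0xD6 = 11010110 → 2-byte char #5 = D6 94.
Offset 16: leading byte 0xE9 = 11101001 → 3-byte char #6 = E9 B7 82.
Offset 19: leading byte 0xF0 = 11110000 → 4-byte char #7 = F0 93 87 8D.
Offset 23: leading byte 0xE6 = 11100110 → 3-byte char #8 = E6 BE B7.
Offset 26: leading byte 0xC9 = 11001001 → 2-byte char #9 = C9 BF.
Leading byte 0xC9 = 11001001 matches 110xxxxx → 2-byte sequence.
Byte 1: 0xC9 = 11001001, payload 01001 (5 bits).
Byte 2: 0xBF = 10111111 (10xxxxxx ✓), payload 111111.
Concatenate: 01001111111 = 0x27F (11 bits → U+027F).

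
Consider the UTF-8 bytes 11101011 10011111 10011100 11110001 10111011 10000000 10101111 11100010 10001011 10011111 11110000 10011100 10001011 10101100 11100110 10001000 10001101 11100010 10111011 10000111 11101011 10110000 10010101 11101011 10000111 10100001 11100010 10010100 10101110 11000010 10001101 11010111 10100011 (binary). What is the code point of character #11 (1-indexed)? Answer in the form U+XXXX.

U+05E3

Offset 0: leading byte 0xEB = 11101011 → 3-byte char #1 = EB 9F 9C.
Offset 3: leading byte 0xF1 = 11110001 → 4-byte char #2 = F1 BB 80 AF.
Offset 7: leading byte 0xE2 = 11100010 → 3-byte char #3 = E2 8B 9F.
Offset 10: leading byte 0xF0 = 11110000 → 4-byte char #4 = F0 9C 8B AC.
Offset 14: leading byte 0xE6 = 11100110 → 3-byte char #5 = E6 88 8D.
Offset 17: leading byte 0xE2 = 11100010 → 3-byte char #6 = E2 BB 87.
Offset 20: leading byte 0xEB = 11101011 → 3-byte char #7 = EB B0 95.
Offset 23: leading byte 0xEB = 11101011 → 3-byte char #8 = EB 87 A1.
Offset 26: leading byte 0xE2 = 11100010 → 3-byte char #9 = E2 94 AE.
Offset 29: leading byte 0xC2 = 11000010 → 2-byte char #10 = C2 8D.
Offset 31: leading byte 0xD7 = 11010111 → 2-byte char #11 = D7 A3.
Leading byte 0xD7 = 11010111 matches 110xxxxx → 2-byte sequence.
Byte 1: 0xD7 = 11010111, payload 10111 (5 bits).
Byte 2: 0xA3 = 10100011 (10xxxxxx ✓), payload 100011.
Concatenate: 10111100011 = 0x5E3 (11 bits → U+05E3).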